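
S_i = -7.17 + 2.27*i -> [-7.17, -4.9, -2.63, -0.36, 1.91]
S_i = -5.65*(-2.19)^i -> [-5.65, 12.37, -27.1, 59.34, -129.96]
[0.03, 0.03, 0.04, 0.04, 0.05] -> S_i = 0.03*1.12^i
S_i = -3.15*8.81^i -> [-3.15, -27.75, -244.49, -2153.96, -18976.42]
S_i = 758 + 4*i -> [758, 762, 766, 770, 774]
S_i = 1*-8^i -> [1, -8, 64, -512, 4096]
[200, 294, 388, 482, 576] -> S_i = 200 + 94*i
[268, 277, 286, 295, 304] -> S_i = 268 + 9*i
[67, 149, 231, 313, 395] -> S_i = 67 + 82*i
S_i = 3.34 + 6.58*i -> [3.34, 9.92, 16.5, 23.08, 29.66]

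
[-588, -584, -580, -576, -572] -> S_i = -588 + 4*i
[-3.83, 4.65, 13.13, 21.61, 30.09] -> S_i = -3.83 + 8.48*i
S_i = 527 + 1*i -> [527, 528, 529, 530, 531]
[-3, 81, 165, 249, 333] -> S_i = -3 + 84*i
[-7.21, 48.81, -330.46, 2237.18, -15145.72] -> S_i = -7.21*(-6.77)^i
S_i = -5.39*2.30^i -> [-5.39, -12.4, -28.51, -65.58, -150.83]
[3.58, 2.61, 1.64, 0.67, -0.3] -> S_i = 3.58 + -0.97*i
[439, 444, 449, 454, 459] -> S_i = 439 + 5*i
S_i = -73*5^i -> [-73, -365, -1825, -9125, -45625]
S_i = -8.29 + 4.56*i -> [-8.29, -3.73, 0.83, 5.39, 9.95]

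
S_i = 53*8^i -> [53, 424, 3392, 27136, 217088]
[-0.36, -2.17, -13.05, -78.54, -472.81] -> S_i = -0.36*6.02^i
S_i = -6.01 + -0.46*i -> [-6.01, -6.47, -6.93, -7.39, -7.85]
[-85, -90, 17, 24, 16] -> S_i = Random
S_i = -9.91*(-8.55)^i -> [-9.91, 84.73, -724.45, 6194.01, -52958.8]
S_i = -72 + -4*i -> [-72, -76, -80, -84, -88]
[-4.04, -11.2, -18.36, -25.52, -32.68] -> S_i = -4.04 + -7.16*i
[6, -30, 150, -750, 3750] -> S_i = 6*-5^i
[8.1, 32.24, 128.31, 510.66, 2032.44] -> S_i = 8.10*3.98^i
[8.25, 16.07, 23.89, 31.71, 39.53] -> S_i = 8.25 + 7.82*i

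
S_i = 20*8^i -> [20, 160, 1280, 10240, 81920]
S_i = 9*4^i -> [9, 36, 144, 576, 2304]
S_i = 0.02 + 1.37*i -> [0.02, 1.39, 2.76, 4.13, 5.5]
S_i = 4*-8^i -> [4, -32, 256, -2048, 16384]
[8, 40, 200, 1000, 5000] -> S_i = 8*5^i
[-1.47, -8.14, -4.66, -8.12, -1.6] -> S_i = Random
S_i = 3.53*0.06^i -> [3.53, 0.21, 0.01, 0.0, 0.0]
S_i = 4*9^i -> [4, 36, 324, 2916, 26244]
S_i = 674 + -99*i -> [674, 575, 476, 377, 278]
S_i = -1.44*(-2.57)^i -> [-1.44, 3.7, -9.51, 24.44, -62.82]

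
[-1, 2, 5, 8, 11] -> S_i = -1 + 3*i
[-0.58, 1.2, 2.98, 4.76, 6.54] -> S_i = -0.58 + 1.78*i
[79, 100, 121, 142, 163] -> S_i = 79 + 21*i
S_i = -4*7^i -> [-4, -28, -196, -1372, -9604]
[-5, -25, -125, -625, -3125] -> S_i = -5*5^i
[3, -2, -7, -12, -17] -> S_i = 3 + -5*i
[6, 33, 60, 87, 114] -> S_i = 6 + 27*i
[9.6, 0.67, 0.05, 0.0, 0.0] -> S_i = 9.60*0.07^i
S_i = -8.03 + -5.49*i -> [-8.03, -13.52, -19.01, -24.5, -29.99]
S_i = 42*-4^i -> [42, -168, 672, -2688, 10752]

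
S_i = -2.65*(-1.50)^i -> [-2.65, 3.97, -5.96, 8.94, -13.42]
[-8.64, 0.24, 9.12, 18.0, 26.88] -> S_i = -8.64 + 8.88*i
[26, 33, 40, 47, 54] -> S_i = 26 + 7*i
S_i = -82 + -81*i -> [-82, -163, -244, -325, -406]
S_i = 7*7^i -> [7, 49, 343, 2401, 16807]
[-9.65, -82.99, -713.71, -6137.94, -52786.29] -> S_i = -9.65*8.60^i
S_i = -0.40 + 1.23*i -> [-0.4, 0.83, 2.06, 3.29, 4.52]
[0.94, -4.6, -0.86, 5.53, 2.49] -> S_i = Random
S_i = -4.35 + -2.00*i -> [-4.35, -6.35, -8.35, -10.35, -12.35]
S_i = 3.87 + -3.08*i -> [3.87, 0.79, -2.29, -5.37, -8.45]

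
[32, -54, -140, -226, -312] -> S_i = 32 + -86*i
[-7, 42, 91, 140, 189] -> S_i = -7 + 49*i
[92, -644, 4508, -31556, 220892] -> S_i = 92*-7^i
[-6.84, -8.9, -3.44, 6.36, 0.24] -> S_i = Random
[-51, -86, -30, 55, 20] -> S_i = Random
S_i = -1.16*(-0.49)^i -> [-1.16, 0.57, -0.28, 0.14, -0.07]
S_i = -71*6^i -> [-71, -426, -2556, -15336, -92016]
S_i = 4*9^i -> [4, 36, 324, 2916, 26244]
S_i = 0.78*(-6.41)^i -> [0.78, -5.0, 32.05, -205.43, 1316.82]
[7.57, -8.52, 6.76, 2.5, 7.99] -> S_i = Random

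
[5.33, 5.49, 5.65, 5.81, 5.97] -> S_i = 5.33 + 0.16*i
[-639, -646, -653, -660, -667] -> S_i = -639 + -7*i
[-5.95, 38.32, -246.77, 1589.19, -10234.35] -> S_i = -5.95*(-6.44)^i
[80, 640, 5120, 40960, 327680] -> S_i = 80*8^i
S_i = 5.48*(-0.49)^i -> [5.48, -2.69, 1.32, -0.64, 0.32]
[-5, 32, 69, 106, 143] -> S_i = -5 + 37*i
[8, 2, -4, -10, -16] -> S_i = 8 + -6*i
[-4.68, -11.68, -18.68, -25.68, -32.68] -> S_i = -4.68 + -7.00*i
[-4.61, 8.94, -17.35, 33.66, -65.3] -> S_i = -4.61*(-1.94)^i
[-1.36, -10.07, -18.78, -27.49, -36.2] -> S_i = -1.36 + -8.71*i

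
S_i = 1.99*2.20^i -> [1.99, 4.38, 9.63, 21.19, 46.62]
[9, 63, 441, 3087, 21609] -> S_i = 9*7^i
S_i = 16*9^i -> [16, 144, 1296, 11664, 104976]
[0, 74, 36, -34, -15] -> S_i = Random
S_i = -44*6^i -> [-44, -264, -1584, -9504, -57024]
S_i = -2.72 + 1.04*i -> [-2.72, -1.68, -0.64, 0.4, 1.44]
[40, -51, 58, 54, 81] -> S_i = Random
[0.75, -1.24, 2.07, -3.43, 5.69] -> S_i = 0.75*(-1.66)^i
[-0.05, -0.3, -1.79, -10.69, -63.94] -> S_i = -0.05*5.98^i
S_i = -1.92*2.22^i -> [-1.92, -4.26, -9.46, -21.01, -46.64]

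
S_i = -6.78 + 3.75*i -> [-6.78, -3.03, 0.72, 4.47, 8.22]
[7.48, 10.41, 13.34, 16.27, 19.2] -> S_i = 7.48 + 2.93*i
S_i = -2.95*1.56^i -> [-2.95, -4.6, -7.18, -11.2, -17.47]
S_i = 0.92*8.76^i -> [0.92, 8.06, 70.6, 618.44, 5417.57]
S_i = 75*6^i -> [75, 450, 2700, 16200, 97200]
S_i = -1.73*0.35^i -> [-1.73, -0.61, -0.21, -0.07, -0.03]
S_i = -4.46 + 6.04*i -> [-4.46, 1.58, 7.62, 13.66, 19.7]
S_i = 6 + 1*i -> [6, 7, 8, 9, 10]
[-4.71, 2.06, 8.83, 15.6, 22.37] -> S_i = -4.71 + 6.77*i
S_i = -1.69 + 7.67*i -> [-1.69, 5.98, 13.65, 21.32, 28.99]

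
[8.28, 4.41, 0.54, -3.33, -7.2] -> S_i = 8.28 + -3.87*i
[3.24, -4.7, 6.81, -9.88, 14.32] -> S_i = 3.24*(-1.45)^i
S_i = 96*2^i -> [96, 192, 384, 768, 1536]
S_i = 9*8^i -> [9, 72, 576, 4608, 36864]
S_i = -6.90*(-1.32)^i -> [-6.9, 9.11, -12.02, 15.87, -20.95]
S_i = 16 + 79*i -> [16, 95, 174, 253, 332]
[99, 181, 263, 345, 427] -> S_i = 99 + 82*i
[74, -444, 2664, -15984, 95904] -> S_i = 74*-6^i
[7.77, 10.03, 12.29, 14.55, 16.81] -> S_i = 7.77 + 2.26*i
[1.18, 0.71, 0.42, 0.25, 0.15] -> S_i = 1.18*0.60^i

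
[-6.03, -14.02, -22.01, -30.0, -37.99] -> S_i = -6.03 + -7.99*i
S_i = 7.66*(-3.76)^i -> [7.66, -28.8, 108.29, -407.19, 1531.02]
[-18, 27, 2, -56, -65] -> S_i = Random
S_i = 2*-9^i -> [2, -18, 162, -1458, 13122]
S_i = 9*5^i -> [9, 45, 225, 1125, 5625]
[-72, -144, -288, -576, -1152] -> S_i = -72*2^i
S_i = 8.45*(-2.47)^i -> [8.45, -20.87, 51.55, -127.33, 314.52]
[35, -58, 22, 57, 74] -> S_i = Random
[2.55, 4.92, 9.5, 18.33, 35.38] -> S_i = 2.55*1.93^i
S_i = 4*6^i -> [4, 24, 144, 864, 5184]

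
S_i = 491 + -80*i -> [491, 411, 331, 251, 171]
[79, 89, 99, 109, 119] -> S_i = 79 + 10*i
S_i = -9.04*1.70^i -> [-9.04, -15.37, -26.13, -44.41, -75.5]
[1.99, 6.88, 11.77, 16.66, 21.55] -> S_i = 1.99 + 4.89*i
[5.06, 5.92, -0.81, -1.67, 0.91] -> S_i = Random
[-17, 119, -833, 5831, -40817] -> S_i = -17*-7^i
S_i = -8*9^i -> [-8, -72, -648, -5832, -52488]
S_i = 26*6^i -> [26, 156, 936, 5616, 33696]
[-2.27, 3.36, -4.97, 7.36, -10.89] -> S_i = -2.27*(-1.48)^i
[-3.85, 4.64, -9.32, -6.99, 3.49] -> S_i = Random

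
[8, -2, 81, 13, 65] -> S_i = Random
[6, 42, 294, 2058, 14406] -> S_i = 6*7^i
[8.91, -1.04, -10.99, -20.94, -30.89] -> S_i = 8.91 + -9.95*i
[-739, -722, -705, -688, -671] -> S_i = -739 + 17*i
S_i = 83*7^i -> [83, 581, 4067, 28469, 199283]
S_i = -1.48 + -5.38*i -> [-1.48, -6.86, -12.24, -17.62, -23.0]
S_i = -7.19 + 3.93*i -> [-7.19, -3.26, 0.67, 4.6, 8.53]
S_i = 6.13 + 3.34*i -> [6.13, 9.47, 12.81, 16.15, 19.49]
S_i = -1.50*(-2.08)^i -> [-1.5, 3.12, -6.49, 13.5, -28.08]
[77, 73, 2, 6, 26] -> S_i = Random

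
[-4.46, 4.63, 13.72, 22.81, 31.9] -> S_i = -4.46 + 9.09*i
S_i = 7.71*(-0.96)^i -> [7.71, -7.4, 7.11, -6.82, 6.55]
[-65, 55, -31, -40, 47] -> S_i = Random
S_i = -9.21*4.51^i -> [-9.21, -41.54, -187.33, -844.87, -3810.36]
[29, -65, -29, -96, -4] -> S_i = Random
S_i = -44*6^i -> [-44, -264, -1584, -9504, -57024]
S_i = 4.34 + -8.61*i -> [4.34, -4.27, -12.88, -21.49, -30.1]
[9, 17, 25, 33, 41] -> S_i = 9 + 8*i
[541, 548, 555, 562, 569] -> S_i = 541 + 7*i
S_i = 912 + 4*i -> [912, 916, 920, 924, 928]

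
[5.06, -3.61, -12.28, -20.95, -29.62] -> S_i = 5.06 + -8.67*i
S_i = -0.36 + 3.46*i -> [-0.36, 3.1, 6.56, 10.02, 13.48]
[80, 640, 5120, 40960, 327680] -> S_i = 80*8^i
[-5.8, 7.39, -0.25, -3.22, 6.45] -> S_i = Random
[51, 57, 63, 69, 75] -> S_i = 51 + 6*i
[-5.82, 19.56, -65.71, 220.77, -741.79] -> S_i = -5.82*(-3.36)^i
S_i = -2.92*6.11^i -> [-2.92, -17.84, -109.01, -666.05, -4069.56]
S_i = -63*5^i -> [-63, -315, -1575, -7875, -39375]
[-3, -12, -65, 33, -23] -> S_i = Random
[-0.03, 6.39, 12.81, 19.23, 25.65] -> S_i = -0.03 + 6.42*i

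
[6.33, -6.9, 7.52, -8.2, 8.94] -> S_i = 6.33*(-1.09)^i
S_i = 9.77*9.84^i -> [9.77, 96.14, 945.99, 9308.5, 91595.67]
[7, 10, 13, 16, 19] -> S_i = 7 + 3*i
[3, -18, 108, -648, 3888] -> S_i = 3*-6^i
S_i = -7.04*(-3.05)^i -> [-7.04, 21.47, -65.49, 199.74, -609.22]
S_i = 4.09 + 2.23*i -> [4.09, 6.32, 8.55, 10.78, 13.01]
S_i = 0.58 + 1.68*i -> [0.58, 2.26, 3.94, 5.62, 7.3]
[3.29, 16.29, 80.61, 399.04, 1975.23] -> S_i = 3.29*4.95^i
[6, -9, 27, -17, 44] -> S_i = Random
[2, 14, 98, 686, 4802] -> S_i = 2*7^i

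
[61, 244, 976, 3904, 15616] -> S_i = 61*4^i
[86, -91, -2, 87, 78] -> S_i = Random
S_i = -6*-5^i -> [-6, 30, -150, 750, -3750]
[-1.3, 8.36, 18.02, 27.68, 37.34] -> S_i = -1.30 + 9.66*i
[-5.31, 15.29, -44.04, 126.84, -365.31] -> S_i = -5.31*(-2.88)^i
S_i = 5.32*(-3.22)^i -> [5.32, -17.13, 55.16, -177.61, 571.92]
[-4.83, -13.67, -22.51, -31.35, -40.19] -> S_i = -4.83 + -8.84*i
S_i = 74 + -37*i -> [74, 37, 0, -37, -74]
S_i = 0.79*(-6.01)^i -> [0.79, -4.75, 28.53, -171.49, 1030.68]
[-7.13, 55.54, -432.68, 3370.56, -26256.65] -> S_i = -7.13*(-7.79)^i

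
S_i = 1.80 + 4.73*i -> [1.8, 6.53, 11.26, 15.99, 20.72]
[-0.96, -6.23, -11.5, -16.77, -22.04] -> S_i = -0.96 + -5.27*i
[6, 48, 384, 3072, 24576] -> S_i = 6*8^i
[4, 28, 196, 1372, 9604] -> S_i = 4*7^i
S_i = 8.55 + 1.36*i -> [8.55, 9.91, 11.27, 12.63, 13.99]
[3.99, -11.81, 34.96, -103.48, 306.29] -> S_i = 3.99*(-2.96)^i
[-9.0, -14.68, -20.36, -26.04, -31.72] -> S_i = -9.00 + -5.68*i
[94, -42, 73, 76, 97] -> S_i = Random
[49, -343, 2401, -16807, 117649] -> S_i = 49*-7^i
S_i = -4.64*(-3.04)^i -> [-4.64, 14.11, -42.88, 130.36, -396.29]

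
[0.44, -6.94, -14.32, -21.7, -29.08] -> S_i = 0.44 + -7.38*i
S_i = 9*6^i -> [9, 54, 324, 1944, 11664]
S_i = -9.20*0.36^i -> [-9.2, -3.31, -1.19, -0.43, -0.15]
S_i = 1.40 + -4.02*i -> [1.4, -2.62, -6.64, -10.66, -14.68]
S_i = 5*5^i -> [5, 25, 125, 625, 3125]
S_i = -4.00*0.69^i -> [-4.0, -2.76, -1.9, -1.31, -0.91]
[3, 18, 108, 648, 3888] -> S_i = 3*6^i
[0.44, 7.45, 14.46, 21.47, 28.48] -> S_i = 0.44 + 7.01*i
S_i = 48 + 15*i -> [48, 63, 78, 93, 108]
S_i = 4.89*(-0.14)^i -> [4.89, -0.68, 0.1, -0.01, 0.0]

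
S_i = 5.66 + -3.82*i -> [5.66, 1.84, -1.98, -5.8, -9.62]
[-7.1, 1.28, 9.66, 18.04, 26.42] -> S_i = -7.10 + 8.38*i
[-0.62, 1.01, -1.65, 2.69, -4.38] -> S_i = -0.62*(-1.63)^i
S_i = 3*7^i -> [3, 21, 147, 1029, 7203]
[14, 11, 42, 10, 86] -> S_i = Random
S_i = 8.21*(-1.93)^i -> [8.21, -15.85, 30.58, -59.02, 113.91]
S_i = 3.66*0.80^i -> [3.66, 2.93, 2.34, 1.87, 1.5]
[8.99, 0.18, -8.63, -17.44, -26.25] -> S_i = 8.99 + -8.81*i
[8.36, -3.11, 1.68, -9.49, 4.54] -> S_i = Random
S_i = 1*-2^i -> [1, -2, 4, -8, 16]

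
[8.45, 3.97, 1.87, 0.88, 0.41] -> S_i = 8.45*0.47^i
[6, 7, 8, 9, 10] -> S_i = 6 + 1*i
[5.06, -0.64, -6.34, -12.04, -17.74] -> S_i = 5.06 + -5.70*i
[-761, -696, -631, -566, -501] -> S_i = -761 + 65*i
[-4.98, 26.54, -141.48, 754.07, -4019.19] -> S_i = -4.98*(-5.33)^i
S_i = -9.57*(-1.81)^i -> [-9.57, 17.32, -31.35, 56.75, -102.71]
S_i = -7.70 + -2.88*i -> [-7.7, -10.58, -13.46, -16.34, -19.22]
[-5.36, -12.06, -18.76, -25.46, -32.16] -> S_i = -5.36 + -6.70*i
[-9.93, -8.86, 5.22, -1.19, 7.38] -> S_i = Random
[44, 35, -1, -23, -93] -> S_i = Random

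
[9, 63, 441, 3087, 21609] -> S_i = 9*7^i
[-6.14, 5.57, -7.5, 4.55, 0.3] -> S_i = Random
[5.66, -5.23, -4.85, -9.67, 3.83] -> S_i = Random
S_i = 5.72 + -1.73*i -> [5.72, 3.99, 2.26, 0.53, -1.2]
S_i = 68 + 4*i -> [68, 72, 76, 80, 84]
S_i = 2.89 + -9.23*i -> [2.89, -6.34, -15.57, -24.8, -34.03]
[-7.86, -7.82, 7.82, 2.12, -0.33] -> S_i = Random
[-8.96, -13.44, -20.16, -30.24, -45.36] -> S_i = -8.96*1.50^i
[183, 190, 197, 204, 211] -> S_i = 183 + 7*i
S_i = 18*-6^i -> [18, -108, 648, -3888, 23328]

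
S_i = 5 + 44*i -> [5, 49, 93, 137, 181]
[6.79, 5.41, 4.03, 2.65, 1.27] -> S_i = 6.79 + -1.38*i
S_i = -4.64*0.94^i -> [-4.64, -4.36, -4.1, -3.85, -3.62]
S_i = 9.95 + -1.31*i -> [9.95, 8.64, 7.33, 6.02, 4.71]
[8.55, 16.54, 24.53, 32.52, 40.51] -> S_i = 8.55 + 7.99*i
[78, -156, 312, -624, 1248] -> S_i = 78*-2^i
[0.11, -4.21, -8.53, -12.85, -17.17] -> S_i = 0.11 + -4.32*i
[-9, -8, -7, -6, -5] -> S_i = -9 + 1*i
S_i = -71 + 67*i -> [-71, -4, 63, 130, 197]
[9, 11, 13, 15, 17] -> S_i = 9 + 2*i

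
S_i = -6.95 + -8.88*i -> [-6.95, -15.83, -24.71, -33.59, -42.47]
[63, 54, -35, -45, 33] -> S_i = Random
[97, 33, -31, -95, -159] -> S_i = 97 + -64*i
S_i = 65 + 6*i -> [65, 71, 77, 83, 89]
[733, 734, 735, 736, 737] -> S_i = 733 + 1*i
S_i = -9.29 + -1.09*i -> [-9.29, -10.38, -11.47, -12.56, -13.65]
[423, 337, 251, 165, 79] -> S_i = 423 + -86*i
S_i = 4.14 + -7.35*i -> [4.14, -3.21, -10.56, -17.91, -25.26]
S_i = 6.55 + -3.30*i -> [6.55, 3.25, -0.05, -3.35, -6.65]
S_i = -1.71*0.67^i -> [-1.71, -1.15, -0.77, -0.51, -0.34]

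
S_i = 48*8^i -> [48, 384, 3072, 24576, 196608]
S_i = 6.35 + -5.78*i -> [6.35, 0.57, -5.21, -10.99, -16.77]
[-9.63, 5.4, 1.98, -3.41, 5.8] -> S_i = Random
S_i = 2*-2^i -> [2, -4, 8, -16, 32]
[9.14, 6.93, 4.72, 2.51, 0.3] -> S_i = 9.14 + -2.21*i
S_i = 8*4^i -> [8, 32, 128, 512, 2048]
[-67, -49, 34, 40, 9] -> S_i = Random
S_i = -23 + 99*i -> [-23, 76, 175, 274, 373]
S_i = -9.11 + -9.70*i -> [-9.11, -18.81, -28.51, -38.21, -47.91]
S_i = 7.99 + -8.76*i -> [7.99, -0.77, -9.53, -18.29, -27.05]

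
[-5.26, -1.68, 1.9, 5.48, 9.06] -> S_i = -5.26 + 3.58*i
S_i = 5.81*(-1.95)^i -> [5.81, -11.33, 22.09, -43.08, 84.01]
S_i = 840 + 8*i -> [840, 848, 856, 864, 872]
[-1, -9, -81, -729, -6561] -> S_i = -1*9^i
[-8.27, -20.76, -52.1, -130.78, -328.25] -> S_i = -8.27*2.51^i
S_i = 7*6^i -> [7, 42, 252, 1512, 9072]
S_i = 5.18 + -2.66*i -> [5.18, 2.52, -0.14, -2.8, -5.46]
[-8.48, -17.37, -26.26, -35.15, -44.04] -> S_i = -8.48 + -8.89*i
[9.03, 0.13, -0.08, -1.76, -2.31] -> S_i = Random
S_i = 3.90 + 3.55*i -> [3.9, 7.45, 11.0, 14.55, 18.1]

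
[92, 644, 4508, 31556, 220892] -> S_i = 92*7^i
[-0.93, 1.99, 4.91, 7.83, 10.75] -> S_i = -0.93 + 2.92*i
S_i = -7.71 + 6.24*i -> [-7.71, -1.47, 4.77, 11.01, 17.25]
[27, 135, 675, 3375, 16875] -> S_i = 27*5^i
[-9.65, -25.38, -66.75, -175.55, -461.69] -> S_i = -9.65*2.63^i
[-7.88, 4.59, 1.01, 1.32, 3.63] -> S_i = Random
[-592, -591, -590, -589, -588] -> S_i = -592 + 1*i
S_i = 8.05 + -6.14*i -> [8.05, 1.91, -4.23, -10.37, -16.51]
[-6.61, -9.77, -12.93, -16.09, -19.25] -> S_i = -6.61 + -3.16*i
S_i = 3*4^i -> [3, 12, 48, 192, 768]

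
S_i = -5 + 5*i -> [-5, 0, 5, 10, 15]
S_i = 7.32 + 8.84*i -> [7.32, 16.16, 25.0, 33.84, 42.68]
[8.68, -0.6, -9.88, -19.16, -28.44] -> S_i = 8.68 + -9.28*i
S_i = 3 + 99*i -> [3, 102, 201, 300, 399]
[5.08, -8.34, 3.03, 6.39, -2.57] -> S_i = Random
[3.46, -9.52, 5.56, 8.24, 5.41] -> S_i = Random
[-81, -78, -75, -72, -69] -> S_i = -81 + 3*i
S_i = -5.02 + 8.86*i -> [-5.02, 3.84, 12.7, 21.56, 30.42]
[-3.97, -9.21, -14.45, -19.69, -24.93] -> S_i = -3.97 + -5.24*i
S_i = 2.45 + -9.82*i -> [2.45, -7.37, -17.19, -27.01, -36.83]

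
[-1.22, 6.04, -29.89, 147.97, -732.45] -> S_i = -1.22*(-4.95)^i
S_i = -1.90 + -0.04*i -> [-1.9, -1.94, -1.98, -2.02, -2.06]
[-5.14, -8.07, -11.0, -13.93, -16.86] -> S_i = -5.14 + -2.93*i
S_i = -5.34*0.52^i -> [-5.34, -2.78, -1.44, -0.75, -0.39]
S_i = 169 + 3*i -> [169, 172, 175, 178, 181]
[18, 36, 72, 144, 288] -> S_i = 18*2^i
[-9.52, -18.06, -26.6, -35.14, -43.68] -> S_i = -9.52 + -8.54*i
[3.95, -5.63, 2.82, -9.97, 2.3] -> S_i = Random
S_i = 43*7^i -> [43, 301, 2107, 14749, 103243]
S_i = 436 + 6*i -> [436, 442, 448, 454, 460]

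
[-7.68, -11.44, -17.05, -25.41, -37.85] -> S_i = -7.68*1.49^i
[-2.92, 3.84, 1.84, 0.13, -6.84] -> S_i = Random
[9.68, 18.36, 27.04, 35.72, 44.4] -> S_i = 9.68 + 8.68*i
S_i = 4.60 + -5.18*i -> [4.6, -0.58, -5.76, -10.94, -16.12]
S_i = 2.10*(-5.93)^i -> [2.1, -12.45, 73.85, -437.91, 2596.8]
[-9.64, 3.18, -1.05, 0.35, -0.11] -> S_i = -9.64*(-0.33)^i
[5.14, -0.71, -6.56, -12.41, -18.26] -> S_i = 5.14 + -5.85*i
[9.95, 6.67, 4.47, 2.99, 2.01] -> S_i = 9.95*0.67^i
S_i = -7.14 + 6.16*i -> [-7.14, -0.98, 5.18, 11.34, 17.5]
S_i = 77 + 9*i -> [77, 86, 95, 104, 113]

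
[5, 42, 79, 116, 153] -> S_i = 5 + 37*i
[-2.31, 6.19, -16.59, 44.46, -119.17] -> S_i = -2.31*(-2.68)^i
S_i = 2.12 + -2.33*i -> [2.12, -0.21, -2.54, -4.87, -7.2]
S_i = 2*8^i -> [2, 16, 128, 1024, 8192]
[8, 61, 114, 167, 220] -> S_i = 8 + 53*i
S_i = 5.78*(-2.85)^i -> [5.78, -16.47, 46.95, -133.8, 381.34]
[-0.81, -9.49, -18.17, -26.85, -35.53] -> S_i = -0.81 + -8.68*i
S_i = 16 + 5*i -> [16, 21, 26, 31, 36]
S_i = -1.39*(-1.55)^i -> [-1.39, 2.15, -3.34, 5.18, -8.02]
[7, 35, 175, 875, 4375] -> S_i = 7*5^i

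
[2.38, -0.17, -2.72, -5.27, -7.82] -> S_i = 2.38 + -2.55*i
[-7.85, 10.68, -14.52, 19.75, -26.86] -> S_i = -7.85*(-1.36)^i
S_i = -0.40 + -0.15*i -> [-0.4, -0.55, -0.7, -0.85, -1.0]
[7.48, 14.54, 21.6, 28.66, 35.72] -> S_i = 7.48 + 7.06*i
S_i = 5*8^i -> [5, 40, 320, 2560, 20480]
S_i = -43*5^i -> [-43, -215, -1075, -5375, -26875]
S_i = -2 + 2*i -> [-2, 0, 2, 4, 6]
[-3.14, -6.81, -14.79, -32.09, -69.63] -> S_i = -3.14*2.17^i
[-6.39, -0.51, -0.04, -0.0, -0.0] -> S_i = -6.39*0.08^i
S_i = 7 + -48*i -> [7, -41, -89, -137, -185]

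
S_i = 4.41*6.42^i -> [4.41, 28.31, 181.76, 1166.93, 7491.67]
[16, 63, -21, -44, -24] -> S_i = Random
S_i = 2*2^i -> [2, 4, 8, 16, 32]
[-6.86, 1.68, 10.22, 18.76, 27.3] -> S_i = -6.86 + 8.54*i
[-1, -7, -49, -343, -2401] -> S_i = -1*7^i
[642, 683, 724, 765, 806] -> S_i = 642 + 41*i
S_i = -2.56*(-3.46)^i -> [-2.56, 8.86, -30.65, 106.04, -366.9]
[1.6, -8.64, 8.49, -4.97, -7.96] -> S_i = Random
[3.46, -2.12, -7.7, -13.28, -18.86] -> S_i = 3.46 + -5.58*i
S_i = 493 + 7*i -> [493, 500, 507, 514, 521]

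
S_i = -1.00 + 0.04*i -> [-1.0, -0.96, -0.92, -0.88, -0.84]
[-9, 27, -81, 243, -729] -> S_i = -9*-3^i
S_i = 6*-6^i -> [6, -36, 216, -1296, 7776]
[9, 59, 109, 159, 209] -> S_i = 9 + 50*i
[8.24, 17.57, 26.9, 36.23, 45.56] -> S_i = 8.24 + 9.33*i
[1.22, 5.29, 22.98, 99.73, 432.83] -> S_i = 1.22*4.34^i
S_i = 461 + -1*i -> [461, 460, 459, 458, 457]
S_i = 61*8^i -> [61, 488, 3904, 31232, 249856]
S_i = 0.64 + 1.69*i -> [0.64, 2.33, 4.02, 5.71, 7.4]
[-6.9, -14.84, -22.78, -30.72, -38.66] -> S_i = -6.90 + -7.94*i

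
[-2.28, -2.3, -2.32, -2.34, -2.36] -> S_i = -2.28 + -0.02*i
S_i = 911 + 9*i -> [911, 920, 929, 938, 947]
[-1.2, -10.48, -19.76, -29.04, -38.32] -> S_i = -1.20 + -9.28*i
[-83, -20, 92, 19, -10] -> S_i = Random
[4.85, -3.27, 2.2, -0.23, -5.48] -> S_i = Random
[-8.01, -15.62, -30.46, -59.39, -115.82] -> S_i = -8.01*1.95^i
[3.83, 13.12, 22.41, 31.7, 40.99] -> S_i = 3.83 + 9.29*i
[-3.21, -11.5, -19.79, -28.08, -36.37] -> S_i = -3.21 + -8.29*i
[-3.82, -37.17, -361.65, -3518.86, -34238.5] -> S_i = -3.82*9.73^i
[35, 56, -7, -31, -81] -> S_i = Random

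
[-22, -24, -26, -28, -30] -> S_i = -22 + -2*i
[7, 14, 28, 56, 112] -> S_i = 7*2^i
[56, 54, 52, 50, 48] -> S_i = 56 + -2*i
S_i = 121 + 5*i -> [121, 126, 131, 136, 141]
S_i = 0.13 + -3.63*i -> [0.13, -3.5, -7.13, -10.76, -14.39]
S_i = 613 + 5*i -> [613, 618, 623, 628, 633]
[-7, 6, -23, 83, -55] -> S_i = Random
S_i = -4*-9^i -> [-4, 36, -324, 2916, -26244]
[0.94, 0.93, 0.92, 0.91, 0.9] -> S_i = 0.94 + -0.01*i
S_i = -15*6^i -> [-15, -90, -540, -3240, -19440]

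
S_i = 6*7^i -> [6, 42, 294, 2058, 14406]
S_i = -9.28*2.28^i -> [-9.28, -21.16, -48.24, -109.99, -250.78]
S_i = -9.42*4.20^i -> [-9.42, -39.56, -166.17, -697.91, -2931.22]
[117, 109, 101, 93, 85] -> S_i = 117 + -8*i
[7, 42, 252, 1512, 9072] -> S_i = 7*6^i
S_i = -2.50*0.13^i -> [-2.5, -0.32, -0.04, -0.01, -0.0]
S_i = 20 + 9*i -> [20, 29, 38, 47, 56]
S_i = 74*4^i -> [74, 296, 1184, 4736, 18944]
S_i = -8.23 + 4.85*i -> [-8.23, -3.38, 1.47, 6.32, 11.17]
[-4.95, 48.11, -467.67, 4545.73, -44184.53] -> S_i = -4.95*(-9.72)^i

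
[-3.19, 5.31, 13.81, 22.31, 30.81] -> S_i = -3.19 + 8.50*i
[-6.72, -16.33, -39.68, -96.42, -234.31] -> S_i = -6.72*2.43^i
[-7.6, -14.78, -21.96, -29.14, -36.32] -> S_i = -7.60 + -7.18*i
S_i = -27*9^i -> [-27, -243, -2187, -19683, -177147]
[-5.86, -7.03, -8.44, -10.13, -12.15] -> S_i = -5.86*1.20^i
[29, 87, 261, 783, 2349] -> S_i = 29*3^i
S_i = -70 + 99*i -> [-70, 29, 128, 227, 326]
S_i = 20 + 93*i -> [20, 113, 206, 299, 392]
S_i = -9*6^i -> [-9, -54, -324, -1944, -11664]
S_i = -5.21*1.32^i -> [-5.21, -6.88, -9.08, -11.98, -15.82]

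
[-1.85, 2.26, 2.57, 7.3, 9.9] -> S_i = Random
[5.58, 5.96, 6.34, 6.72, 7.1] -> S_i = 5.58 + 0.38*i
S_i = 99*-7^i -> [99, -693, 4851, -33957, 237699]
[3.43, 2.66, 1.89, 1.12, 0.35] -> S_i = 3.43 + -0.77*i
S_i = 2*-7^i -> [2, -14, 98, -686, 4802]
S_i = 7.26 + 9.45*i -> [7.26, 16.71, 26.16, 35.61, 45.06]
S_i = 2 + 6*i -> [2, 8, 14, 20, 26]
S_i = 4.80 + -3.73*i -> [4.8, 1.07, -2.66, -6.39, -10.12]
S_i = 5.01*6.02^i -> [5.01, 30.16, 181.56, 1093.02, 6579.97]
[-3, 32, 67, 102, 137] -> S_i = -3 + 35*i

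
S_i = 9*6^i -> [9, 54, 324, 1944, 11664]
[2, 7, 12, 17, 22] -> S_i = 2 + 5*i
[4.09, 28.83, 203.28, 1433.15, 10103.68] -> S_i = 4.09*7.05^i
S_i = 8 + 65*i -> [8, 73, 138, 203, 268]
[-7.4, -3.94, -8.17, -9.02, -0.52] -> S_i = Random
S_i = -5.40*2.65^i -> [-5.4, -14.31, -37.92, -100.49, -266.3]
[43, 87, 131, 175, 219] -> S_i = 43 + 44*i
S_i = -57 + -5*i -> [-57, -62, -67, -72, -77]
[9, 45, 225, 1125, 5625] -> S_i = 9*5^i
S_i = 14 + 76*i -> [14, 90, 166, 242, 318]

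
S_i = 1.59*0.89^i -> [1.59, 1.42, 1.26, 1.12, 1.0]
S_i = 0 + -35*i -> [0, -35, -70, -105, -140]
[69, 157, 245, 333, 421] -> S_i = 69 + 88*i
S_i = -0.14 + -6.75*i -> [-0.14, -6.89, -13.64, -20.39, -27.14]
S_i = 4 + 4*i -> [4, 8, 12, 16, 20]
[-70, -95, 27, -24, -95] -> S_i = Random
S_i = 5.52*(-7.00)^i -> [5.52, -38.64, 270.48, -1893.36, 13253.52]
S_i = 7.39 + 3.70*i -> [7.39, 11.09, 14.79, 18.49, 22.19]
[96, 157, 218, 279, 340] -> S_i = 96 + 61*i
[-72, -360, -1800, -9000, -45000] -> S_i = -72*5^i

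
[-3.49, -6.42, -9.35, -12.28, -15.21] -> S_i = -3.49 + -2.93*i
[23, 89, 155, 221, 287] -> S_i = 23 + 66*i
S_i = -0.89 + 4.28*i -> [-0.89, 3.39, 7.67, 11.95, 16.23]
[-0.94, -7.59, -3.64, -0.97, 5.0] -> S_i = Random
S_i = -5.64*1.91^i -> [-5.64, -10.77, -20.58, -39.3, -75.06]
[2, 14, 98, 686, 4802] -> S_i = 2*7^i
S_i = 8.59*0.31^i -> [8.59, 2.66, 0.83, 0.26, 0.08]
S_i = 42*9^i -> [42, 378, 3402, 30618, 275562]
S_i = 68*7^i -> [68, 476, 3332, 23324, 163268]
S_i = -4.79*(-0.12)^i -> [-4.79, 0.57, -0.07, 0.01, -0.0]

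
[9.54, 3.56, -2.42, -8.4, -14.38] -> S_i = 9.54 + -5.98*i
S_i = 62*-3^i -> [62, -186, 558, -1674, 5022]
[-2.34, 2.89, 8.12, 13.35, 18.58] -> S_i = -2.34 + 5.23*i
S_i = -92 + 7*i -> [-92, -85, -78, -71, -64]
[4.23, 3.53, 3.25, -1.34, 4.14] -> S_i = Random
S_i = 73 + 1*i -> [73, 74, 75, 76, 77]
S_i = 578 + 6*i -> [578, 584, 590, 596, 602]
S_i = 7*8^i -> [7, 56, 448, 3584, 28672]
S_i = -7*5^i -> [-7, -35, -175, -875, -4375]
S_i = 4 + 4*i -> [4, 8, 12, 16, 20]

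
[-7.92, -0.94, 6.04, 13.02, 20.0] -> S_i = -7.92 + 6.98*i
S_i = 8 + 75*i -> [8, 83, 158, 233, 308]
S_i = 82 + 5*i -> [82, 87, 92, 97, 102]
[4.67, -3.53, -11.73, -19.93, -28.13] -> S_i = 4.67 + -8.20*i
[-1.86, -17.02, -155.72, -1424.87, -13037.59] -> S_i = -1.86*9.15^i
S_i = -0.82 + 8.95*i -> [-0.82, 8.13, 17.08, 26.03, 34.98]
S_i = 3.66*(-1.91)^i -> [3.66, -6.99, 13.35, -25.5, 48.71]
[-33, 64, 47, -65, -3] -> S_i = Random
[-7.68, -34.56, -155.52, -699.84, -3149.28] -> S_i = -7.68*4.50^i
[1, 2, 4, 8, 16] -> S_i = 1*2^i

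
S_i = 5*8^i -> [5, 40, 320, 2560, 20480]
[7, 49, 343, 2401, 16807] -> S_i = 7*7^i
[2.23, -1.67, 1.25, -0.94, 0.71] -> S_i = 2.23*(-0.75)^i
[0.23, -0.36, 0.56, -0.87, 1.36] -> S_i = 0.23*(-1.56)^i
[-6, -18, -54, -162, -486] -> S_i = -6*3^i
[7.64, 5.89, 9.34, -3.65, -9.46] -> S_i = Random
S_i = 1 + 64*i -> [1, 65, 129, 193, 257]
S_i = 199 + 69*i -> [199, 268, 337, 406, 475]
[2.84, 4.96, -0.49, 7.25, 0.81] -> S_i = Random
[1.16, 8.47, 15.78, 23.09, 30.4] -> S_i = 1.16 + 7.31*i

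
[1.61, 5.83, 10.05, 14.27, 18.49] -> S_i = 1.61 + 4.22*i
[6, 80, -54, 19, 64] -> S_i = Random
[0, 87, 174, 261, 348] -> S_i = 0 + 87*i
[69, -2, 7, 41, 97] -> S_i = Random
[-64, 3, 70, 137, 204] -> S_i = -64 + 67*i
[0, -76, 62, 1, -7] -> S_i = Random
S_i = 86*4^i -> [86, 344, 1376, 5504, 22016]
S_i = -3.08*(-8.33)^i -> [-3.08, 25.66, -213.72, 1780.27, -14829.64]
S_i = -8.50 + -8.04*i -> [-8.5, -16.54, -24.58, -32.62, -40.66]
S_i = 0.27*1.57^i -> [0.27, 0.42, 0.67, 1.04, 1.64]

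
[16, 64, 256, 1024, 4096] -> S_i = 16*4^i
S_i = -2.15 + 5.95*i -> [-2.15, 3.8, 9.75, 15.7, 21.65]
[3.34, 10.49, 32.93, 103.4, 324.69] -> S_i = 3.34*3.14^i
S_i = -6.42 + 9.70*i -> [-6.42, 3.28, 12.98, 22.68, 32.38]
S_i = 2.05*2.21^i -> [2.05, 4.53, 10.01, 22.13, 48.9]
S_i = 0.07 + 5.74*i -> [0.07, 5.81, 11.55, 17.29, 23.03]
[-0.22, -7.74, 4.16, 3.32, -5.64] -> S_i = Random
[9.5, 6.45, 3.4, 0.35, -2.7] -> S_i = 9.50 + -3.05*i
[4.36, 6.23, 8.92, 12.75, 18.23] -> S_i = 4.36*1.43^i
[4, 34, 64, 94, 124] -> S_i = 4 + 30*i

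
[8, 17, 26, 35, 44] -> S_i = 8 + 9*i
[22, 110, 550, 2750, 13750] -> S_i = 22*5^i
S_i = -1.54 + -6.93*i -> [-1.54, -8.47, -15.4, -22.33, -29.26]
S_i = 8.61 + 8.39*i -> [8.61, 17.0, 25.39, 33.78, 42.17]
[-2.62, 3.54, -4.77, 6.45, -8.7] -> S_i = -2.62*(-1.35)^i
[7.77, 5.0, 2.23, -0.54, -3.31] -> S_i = 7.77 + -2.77*i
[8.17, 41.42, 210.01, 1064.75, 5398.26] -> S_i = 8.17*5.07^i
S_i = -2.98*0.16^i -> [-2.98, -0.48, -0.08, -0.01, -0.0]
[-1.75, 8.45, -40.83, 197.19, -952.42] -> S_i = -1.75*(-4.83)^i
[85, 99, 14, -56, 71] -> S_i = Random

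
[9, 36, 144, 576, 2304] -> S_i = 9*4^i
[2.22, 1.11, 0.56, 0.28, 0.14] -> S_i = 2.22*0.50^i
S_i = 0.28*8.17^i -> [0.28, 2.29, 18.69, 152.69, 1247.52]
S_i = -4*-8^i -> [-4, 32, -256, 2048, -16384]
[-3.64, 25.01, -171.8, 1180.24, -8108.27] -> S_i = -3.64*(-6.87)^i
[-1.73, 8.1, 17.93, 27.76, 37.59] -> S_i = -1.73 + 9.83*i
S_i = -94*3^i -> [-94, -282, -846, -2538, -7614]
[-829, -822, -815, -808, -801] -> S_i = -829 + 7*i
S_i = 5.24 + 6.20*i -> [5.24, 11.44, 17.64, 23.84, 30.04]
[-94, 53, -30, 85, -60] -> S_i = Random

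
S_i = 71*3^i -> [71, 213, 639, 1917, 5751]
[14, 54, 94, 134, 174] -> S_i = 14 + 40*i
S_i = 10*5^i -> [10, 50, 250, 1250, 6250]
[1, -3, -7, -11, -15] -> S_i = 1 + -4*i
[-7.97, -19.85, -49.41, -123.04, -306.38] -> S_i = -7.97*2.49^i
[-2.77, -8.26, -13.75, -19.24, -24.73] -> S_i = -2.77 + -5.49*i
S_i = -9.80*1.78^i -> [-9.8, -17.44, -31.05, -55.27, -98.38]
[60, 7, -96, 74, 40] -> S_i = Random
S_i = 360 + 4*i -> [360, 364, 368, 372, 376]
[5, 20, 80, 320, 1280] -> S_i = 5*4^i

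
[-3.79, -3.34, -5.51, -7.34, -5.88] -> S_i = Random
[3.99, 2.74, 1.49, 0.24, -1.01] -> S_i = 3.99 + -1.25*i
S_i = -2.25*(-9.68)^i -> [-2.25, 21.78, -210.83, 2040.84, -19755.31]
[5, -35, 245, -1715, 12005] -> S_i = 5*-7^i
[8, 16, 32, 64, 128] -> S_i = 8*2^i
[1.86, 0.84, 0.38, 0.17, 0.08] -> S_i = 1.86*0.45^i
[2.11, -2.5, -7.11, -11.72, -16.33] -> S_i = 2.11 + -4.61*i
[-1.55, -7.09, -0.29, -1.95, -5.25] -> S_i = Random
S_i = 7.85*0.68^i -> [7.85, 5.34, 3.63, 2.47, 1.68]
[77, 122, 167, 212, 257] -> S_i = 77 + 45*i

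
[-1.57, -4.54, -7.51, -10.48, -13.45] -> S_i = -1.57 + -2.97*i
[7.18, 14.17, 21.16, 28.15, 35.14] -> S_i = 7.18 + 6.99*i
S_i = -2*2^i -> [-2, -4, -8, -16, -32]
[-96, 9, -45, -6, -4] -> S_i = Random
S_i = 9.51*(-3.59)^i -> [9.51, -34.14, 122.57, -440.01, 1579.64]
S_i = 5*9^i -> [5, 45, 405, 3645, 32805]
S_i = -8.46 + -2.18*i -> [-8.46, -10.64, -12.82, -15.0, -17.18]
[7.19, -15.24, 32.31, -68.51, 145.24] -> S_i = 7.19*(-2.12)^i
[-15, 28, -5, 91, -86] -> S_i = Random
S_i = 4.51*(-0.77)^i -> [4.51, -3.47, 2.67, -2.06, 1.59]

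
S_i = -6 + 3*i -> [-6, -3, 0, 3, 6]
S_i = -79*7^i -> [-79, -553, -3871, -27097, -189679]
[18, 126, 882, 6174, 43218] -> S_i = 18*7^i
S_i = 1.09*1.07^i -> [1.09, 1.17, 1.25, 1.34, 1.43]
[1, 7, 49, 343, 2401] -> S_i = 1*7^i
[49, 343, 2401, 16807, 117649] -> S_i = 49*7^i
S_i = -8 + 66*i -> [-8, 58, 124, 190, 256]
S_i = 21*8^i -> [21, 168, 1344, 10752, 86016]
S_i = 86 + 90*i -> [86, 176, 266, 356, 446]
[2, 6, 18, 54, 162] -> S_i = 2*3^i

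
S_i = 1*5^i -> [1, 5, 25, 125, 625]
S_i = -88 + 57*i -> [-88, -31, 26, 83, 140]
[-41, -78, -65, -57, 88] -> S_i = Random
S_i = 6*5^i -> [6, 30, 150, 750, 3750]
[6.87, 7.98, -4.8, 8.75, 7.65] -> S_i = Random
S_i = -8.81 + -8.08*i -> [-8.81, -16.89, -24.97, -33.05, -41.13]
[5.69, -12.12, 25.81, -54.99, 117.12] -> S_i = 5.69*(-2.13)^i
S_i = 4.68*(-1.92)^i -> [4.68, -8.99, 17.25, -33.12, 63.6]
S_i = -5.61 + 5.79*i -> [-5.61, 0.18, 5.97, 11.76, 17.55]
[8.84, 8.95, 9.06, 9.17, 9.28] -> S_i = 8.84 + 0.11*i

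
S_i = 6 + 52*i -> [6, 58, 110, 162, 214]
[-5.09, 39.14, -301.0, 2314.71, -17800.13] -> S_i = -5.09*(-7.69)^i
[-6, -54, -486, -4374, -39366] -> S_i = -6*9^i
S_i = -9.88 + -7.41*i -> [-9.88, -17.29, -24.7, -32.11, -39.52]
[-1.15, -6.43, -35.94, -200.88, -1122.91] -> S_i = -1.15*5.59^i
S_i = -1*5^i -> [-1, -5, -25, -125, -625]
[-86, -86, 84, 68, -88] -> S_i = Random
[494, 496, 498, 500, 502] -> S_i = 494 + 2*i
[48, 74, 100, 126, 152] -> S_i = 48 + 26*i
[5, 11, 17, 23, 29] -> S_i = 5 + 6*i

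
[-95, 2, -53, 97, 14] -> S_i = Random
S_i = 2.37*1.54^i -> [2.37, 3.65, 5.62, 8.66, 13.33]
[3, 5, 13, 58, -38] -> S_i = Random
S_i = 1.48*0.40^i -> [1.48, 0.59, 0.24, 0.09, 0.04]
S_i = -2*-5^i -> [-2, 10, -50, 250, -1250]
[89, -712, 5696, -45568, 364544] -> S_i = 89*-8^i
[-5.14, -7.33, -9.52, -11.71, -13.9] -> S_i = -5.14 + -2.19*i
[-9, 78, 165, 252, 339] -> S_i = -9 + 87*i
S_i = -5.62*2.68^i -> [-5.62, -15.06, -40.37, -108.18, -289.92]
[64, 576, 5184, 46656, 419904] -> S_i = 64*9^i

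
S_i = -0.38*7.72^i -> [-0.38, -2.93, -22.65, -174.84, -1349.75]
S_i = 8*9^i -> [8, 72, 648, 5832, 52488]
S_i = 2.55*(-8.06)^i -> [2.55, -20.55, 165.66, -1335.2, 10761.69]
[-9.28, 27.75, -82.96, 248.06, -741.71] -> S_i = -9.28*(-2.99)^i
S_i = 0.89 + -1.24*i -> [0.89, -0.35, -1.59, -2.83, -4.07]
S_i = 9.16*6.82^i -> [9.16, 62.47, 426.05, 2905.69, 19816.77]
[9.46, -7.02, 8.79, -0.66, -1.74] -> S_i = Random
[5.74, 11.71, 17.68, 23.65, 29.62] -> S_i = 5.74 + 5.97*i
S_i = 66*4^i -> [66, 264, 1056, 4224, 16896]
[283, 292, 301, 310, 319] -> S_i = 283 + 9*i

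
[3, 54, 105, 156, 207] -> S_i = 3 + 51*i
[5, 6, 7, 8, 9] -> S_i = 5 + 1*i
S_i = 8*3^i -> [8, 24, 72, 216, 648]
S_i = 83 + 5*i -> [83, 88, 93, 98, 103]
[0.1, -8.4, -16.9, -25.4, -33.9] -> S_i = 0.10 + -8.50*i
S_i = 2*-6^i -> [2, -12, 72, -432, 2592]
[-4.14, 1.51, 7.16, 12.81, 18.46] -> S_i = -4.14 + 5.65*i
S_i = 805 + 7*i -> [805, 812, 819, 826, 833]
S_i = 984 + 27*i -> [984, 1011, 1038, 1065, 1092]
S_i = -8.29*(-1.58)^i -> [-8.29, 13.1, -20.7, 32.7, -51.66]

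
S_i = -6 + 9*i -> [-6, 3, 12, 21, 30]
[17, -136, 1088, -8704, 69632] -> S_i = 17*-8^i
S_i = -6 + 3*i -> [-6, -3, 0, 3, 6]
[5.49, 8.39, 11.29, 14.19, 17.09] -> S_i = 5.49 + 2.90*i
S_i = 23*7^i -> [23, 161, 1127, 7889, 55223]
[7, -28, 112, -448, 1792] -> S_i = 7*-4^i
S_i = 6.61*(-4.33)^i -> [6.61, -28.62, 123.93, -536.62, 2323.56]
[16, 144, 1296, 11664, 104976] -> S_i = 16*9^i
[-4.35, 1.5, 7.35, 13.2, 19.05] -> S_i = -4.35 + 5.85*i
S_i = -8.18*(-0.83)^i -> [-8.18, 6.79, -5.64, 4.68, -3.88]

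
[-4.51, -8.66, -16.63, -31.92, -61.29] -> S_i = -4.51*1.92^i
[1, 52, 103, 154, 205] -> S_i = 1 + 51*i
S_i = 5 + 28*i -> [5, 33, 61, 89, 117]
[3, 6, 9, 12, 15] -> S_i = 3 + 3*i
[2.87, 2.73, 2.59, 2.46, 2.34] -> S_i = 2.87*0.95^i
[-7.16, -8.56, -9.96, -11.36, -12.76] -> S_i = -7.16 + -1.40*i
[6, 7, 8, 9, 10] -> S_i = 6 + 1*i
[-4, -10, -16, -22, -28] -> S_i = -4 + -6*i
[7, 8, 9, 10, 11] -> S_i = 7 + 1*i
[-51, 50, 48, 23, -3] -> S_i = Random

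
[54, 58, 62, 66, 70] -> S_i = 54 + 4*i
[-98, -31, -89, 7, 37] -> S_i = Random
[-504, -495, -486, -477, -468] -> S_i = -504 + 9*i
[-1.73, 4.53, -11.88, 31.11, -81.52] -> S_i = -1.73*(-2.62)^i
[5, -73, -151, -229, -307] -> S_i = 5 + -78*i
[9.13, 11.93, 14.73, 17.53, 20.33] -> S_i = 9.13 + 2.80*i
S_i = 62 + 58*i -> [62, 120, 178, 236, 294]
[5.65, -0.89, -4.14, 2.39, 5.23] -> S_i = Random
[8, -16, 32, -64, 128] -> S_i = 8*-2^i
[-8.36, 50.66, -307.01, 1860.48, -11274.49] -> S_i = -8.36*(-6.06)^i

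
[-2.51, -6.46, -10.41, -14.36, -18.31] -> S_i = -2.51 + -3.95*i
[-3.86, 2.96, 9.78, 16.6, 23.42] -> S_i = -3.86 + 6.82*i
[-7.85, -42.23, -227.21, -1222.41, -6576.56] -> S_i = -7.85*5.38^i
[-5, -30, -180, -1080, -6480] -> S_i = -5*6^i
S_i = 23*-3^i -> [23, -69, 207, -621, 1863]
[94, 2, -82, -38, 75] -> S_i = Random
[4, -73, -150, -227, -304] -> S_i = 4 + -77*i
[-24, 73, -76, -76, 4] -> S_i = Random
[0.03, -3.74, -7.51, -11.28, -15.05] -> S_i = 0.03 + -3.77*i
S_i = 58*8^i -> [58, 464, 3712, 29696, 237568]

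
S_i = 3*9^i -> [3, 27, 243, 2187, 19683]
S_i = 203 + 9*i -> [203, 212, 221, 230, 239]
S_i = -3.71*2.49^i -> [-3.71, -9.24, -23.0, -57.28, -142.62]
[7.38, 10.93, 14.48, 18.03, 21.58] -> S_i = 7.38 + 3.55*i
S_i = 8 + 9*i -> [8, 17, 26, 35, 44]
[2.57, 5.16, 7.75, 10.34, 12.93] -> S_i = 2.57 + 2.59*i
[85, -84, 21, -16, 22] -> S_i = Random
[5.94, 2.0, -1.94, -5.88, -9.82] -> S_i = 5.94 + -3.94*i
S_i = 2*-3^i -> [2, -6, 18, -54, 162]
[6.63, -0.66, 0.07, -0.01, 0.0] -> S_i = 6.63*(-0.10)^i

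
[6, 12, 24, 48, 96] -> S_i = 6*2^i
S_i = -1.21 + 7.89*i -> [-1.21, 6.68, 14.57, 22.46, 30.35]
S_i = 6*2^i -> [6, 12, 24, 48, 96]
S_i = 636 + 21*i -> [636, 657, 678, 699, 720]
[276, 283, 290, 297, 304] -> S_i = 276 + 7*i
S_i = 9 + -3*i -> [9, 6, 3, 0, -3]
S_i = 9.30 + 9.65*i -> [9.3, 18.95, 28.6, 38.25, 47.9]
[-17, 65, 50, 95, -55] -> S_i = Random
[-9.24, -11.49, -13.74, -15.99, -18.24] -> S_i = -9.24 + -2.25*i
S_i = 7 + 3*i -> [7, 10, 13, 16, 19]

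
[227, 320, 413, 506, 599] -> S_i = 227 + 93*i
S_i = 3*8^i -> [3, 24, 192, 1536, 12288]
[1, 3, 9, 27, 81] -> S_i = 1*3^i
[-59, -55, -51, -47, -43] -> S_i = -59 + 4*i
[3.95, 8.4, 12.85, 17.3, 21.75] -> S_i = 3.95 + 4.45*i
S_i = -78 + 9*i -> [-78, -69, -60, -51, -42]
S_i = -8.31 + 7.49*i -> [-8.31, -0.82, 6.67, 14.16, 21.65]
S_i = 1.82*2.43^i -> [1.82, 4.42, 10.75, 26.12, 63.46]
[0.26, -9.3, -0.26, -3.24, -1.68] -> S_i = Random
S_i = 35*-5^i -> [35, -175, 875, -4375, 21875]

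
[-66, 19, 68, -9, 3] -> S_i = Random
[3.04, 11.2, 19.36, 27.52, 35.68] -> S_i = 3.04 + 8.16*i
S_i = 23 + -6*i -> [23, 17, 11, 5, -1]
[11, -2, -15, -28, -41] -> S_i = 11 + -13*i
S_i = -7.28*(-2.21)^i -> [-7.28, 16.09, -35.56, 78.58, -173.66]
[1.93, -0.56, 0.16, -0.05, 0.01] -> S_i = 1.93*(-0.29)^i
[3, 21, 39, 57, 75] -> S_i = 3 + 18*i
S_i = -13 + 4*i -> [-13, -9, -5, -1, 3]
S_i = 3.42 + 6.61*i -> [3.42, 10.03, 16.64, 23.25, 29.86]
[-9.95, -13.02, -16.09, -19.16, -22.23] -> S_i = -9.95 + -3.07*i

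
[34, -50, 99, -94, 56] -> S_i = Random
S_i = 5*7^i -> [5, 35, 245, 1715, 12005]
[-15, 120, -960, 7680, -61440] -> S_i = -15*-8^i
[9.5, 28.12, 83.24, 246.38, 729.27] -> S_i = 9.50*2.96^i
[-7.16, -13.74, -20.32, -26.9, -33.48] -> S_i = -7.16 + -6.58*i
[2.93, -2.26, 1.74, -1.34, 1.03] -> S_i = 2.93*(-0.77)^i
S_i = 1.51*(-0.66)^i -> [1.51, -1.0, 0.66, -0.43, 0.29]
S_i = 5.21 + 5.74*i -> [5.21, 10.95, 16.69, 22.43, 28.17]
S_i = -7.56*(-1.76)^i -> [-7.56, 13.31, -23.42, 41.22, -72.54]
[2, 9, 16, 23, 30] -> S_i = 2 + 7*i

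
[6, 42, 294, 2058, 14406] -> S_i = 6*7^i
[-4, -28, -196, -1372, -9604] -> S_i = -4*7^i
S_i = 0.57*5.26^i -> [0.57, 3.0, 15.77, 82.95, 436.33]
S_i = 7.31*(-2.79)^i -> [7.31, -20.39, 56.9, -158.76, 442.93]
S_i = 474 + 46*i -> [474, 520, 566, 612, 658]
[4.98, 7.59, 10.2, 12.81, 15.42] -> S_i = 4.98 + 2.61*i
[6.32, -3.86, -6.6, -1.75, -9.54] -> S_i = Random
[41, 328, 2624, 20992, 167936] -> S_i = 41*8^i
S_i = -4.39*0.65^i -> [-4.39, -2.85, -1.85, -1.21, -0.78]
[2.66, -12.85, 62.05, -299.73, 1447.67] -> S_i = 2.66*(-4.83)^i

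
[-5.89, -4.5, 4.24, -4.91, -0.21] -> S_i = Random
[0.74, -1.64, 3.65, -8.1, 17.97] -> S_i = 0.74*(-2.22)^i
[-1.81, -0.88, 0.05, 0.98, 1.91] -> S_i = -1.81 + 0.93*i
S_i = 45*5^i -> [45, 225, 1125, 5625, 28125]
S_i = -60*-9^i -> [-60, 540, -4860, 43740, -393660]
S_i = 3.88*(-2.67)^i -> [3.88, -10.36, 27.66, -73.85, 197.19]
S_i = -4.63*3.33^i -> [-4.63, -15.42, -51.34, -170.97, -569.32]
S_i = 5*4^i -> [5, 20, 80, 320, 1280]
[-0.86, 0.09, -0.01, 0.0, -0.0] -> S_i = -0.86*(-0.11)^i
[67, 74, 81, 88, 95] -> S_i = 67 + 7*i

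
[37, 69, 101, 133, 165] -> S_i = 37 + 32*i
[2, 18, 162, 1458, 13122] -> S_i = 2*9^i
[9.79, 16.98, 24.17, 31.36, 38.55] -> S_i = 9.79 + 7.19*i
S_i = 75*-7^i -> [75, -525, 3675, -25725, 180075]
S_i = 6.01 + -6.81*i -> [6.01, -0.8, -7.61, -14.42, -21.23]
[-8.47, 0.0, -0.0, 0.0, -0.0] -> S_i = -8.47*-0.00^i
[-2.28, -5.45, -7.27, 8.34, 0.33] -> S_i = Random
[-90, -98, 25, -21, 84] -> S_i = Random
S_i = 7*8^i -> [7, 56, 448, 3584, 28672]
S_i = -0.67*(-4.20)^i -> [-0.67, 2.81, -11.82, 49.64, -208.48]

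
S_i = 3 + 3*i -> [3, 6, 9, 12, 15]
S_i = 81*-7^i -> [81, -567, 3969, -27783, 194481]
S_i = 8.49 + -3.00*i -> [8.49, 5.49, 2.49, -0.51, -3.51]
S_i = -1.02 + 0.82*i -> [-1.02, -0.2, 0.62, 1.44, 2.26]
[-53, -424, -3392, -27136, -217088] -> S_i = -53*8^i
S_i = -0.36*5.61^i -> [-0.36, -2.02, -11.33, -63.56, -356.58]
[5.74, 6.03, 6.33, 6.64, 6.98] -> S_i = 5.74*1.05^i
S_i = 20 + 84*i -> [20, 104, 188, 272, 356]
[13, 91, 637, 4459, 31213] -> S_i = 13*7^i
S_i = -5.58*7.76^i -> [-5.58, -43.3, -336.01, -2607.47, -20233.97]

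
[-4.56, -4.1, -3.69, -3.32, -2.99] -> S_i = -4.56*0.90^i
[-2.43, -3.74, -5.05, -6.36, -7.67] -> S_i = -2.43 + -1.31*i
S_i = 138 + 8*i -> [138, 146, 154, 162, 170]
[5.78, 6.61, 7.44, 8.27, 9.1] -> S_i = 5.78 + 0.83*i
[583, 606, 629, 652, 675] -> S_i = 583 + 23*i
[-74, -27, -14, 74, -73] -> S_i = Random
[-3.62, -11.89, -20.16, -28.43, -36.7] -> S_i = -3.62 + -8.27*i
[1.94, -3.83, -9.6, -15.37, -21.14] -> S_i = 1.94 + -5.77*i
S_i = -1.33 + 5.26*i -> [-1.33, 3.93, 9.19, 14.45, 19.71]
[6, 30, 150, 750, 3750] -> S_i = 6*5^i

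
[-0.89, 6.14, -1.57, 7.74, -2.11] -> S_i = Random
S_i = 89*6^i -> [89, 534, 3204, 19224, 115344]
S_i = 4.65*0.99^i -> [4.65, 4.6, 4.56, 4.51, 4.47]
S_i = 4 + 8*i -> [4, 12, 20, 28, 36]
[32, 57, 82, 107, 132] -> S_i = 32 + 25*i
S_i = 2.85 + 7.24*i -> [2.85, 10.09, 17.33, 24.57, 31.81]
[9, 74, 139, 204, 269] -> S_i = 9 + 65*i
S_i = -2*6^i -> [-2, -12, -72, -432, -2592]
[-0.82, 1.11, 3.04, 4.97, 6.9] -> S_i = -0.82 + 1.93*i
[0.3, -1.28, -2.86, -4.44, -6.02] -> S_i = 0.30 + -1.58*i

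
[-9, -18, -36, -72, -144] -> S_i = -9*2^i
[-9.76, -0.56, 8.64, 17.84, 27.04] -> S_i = -9.76 + 9.20*i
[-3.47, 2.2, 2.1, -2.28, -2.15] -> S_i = Random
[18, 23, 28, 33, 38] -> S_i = 18 + 5*i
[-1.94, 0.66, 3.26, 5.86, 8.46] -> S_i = -1.94 + 2.60*i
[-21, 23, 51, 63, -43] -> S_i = Random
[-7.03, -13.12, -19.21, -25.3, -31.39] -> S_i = -7.03 + -6.09*i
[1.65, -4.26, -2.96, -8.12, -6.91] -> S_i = Random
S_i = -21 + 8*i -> [-21, -13, -5, 3, 11]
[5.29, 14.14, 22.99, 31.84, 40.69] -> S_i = 5.29 + 8.85*i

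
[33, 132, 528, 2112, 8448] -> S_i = 33*4^i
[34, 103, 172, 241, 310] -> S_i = 34 + 69*i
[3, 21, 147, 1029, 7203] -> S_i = 3*7^i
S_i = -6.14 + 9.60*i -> [-6.14, 3.46, 13.06, 22.66, 32.26]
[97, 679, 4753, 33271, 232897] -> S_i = 97*7^i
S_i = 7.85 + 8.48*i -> [7.85, 16.33, 24.81, 33.29, 41.77]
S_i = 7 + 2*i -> [7, 9, 11, 13, 15]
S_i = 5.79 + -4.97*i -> [5.79, 0.82, -4.15, -9.12, -14.09]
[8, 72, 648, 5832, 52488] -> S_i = 8*9^i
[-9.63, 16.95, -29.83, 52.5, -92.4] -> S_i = -9.63*(-1.76)^i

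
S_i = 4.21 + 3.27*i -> [4.21, 7.48, 10.75, 14.02, 17.29]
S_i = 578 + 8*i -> [578, 586, 594, 602, 610]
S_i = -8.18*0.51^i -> [-8.18, -4.17, -2.13, -1.09, -0.55]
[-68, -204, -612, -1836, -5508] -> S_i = -68*3^i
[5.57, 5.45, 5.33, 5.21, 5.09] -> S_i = 5.57 + -0.12*i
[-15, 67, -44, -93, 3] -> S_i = Random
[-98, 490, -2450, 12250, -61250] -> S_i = -98*-5^i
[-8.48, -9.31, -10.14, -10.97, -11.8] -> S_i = -8.48 + -0.83*i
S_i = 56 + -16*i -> [56, 40, 24, 8, -8]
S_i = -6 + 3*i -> [-6, -3, 0, 3, 6]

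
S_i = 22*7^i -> [22, 154, 1078, 7546, 52822]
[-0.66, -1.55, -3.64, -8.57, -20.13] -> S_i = -0.66*2.35^i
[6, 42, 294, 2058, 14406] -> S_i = 6*7^i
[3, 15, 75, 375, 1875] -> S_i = 3*5^i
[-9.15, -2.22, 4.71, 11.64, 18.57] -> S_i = -9.15 + 6.93*i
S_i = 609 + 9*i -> [609, 618, 627, 636, 645]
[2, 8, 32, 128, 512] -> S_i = 2*4^i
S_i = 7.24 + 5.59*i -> [7.24, 12.83, 18.42, 24.01, 29.6]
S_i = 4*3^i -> [4, 12, 36, 108, 324]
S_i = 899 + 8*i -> [899, 907, 915, 923, 931]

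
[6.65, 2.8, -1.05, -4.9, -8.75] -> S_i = 6.65 + -3.85*i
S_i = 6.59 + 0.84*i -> [6.59, 7.43, 8.27, 9.11, 9.95]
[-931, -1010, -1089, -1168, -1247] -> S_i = -931 + -79*i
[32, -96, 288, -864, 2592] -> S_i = 32*-3^i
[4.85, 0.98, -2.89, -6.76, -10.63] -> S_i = 4.85 + -3.87*i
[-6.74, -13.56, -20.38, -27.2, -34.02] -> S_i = -6.74 + -6.82*i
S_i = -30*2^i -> [-30, -60, -120, -240, -480]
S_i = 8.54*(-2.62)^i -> [8.54, -22.37, 58.62, -153.59, 402.4]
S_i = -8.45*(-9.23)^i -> [-8.45, 77.99, -719.88, 6644.49, -61328.67]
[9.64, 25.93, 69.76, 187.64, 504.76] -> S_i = 9.64*2.69^i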